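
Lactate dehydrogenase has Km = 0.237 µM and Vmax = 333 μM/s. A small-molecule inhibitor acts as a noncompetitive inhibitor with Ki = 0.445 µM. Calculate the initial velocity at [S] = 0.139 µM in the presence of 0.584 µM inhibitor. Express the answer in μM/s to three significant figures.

53.2 μM/s

α = 1 + [I]/Ki = 1 + 0.584/0.445 = 2.312.
For a noncompetitive inhibitor, Vmax is reduced to Vmax/α while Km is unchanged: Km,app = 0.237 µM, Vmax,app = 144 μM/s.
v = Vmax,app·[S]/(Km,app + [S]) = 144 × 0.139/(0.237 + 0.139) = 53.2 μM/s.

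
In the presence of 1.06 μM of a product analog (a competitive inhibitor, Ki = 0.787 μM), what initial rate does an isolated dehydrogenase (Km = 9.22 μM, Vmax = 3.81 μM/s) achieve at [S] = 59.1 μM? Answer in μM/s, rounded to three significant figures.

2.79 μM/s

α = 1 + [I]/Ki = 1 + 1.06/0.787 = 2.347.
For a competitive inhibitor, Vmax is unchanged and the apparent Km becomes α·Km: Km,app = 21.6 μM, Vmax,app = 3.81 μM/s.
v = Vmax,app·[S]/(Km,app + [S]) = 3.81 × 59.1/(21.6 + 59.1) = 2.79 μM/s.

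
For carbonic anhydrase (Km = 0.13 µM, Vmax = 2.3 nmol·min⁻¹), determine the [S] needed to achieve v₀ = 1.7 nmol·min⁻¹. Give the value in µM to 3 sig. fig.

0.368 µM

Rearranging v = Vmax[S]/(Km+[S]) gives [S] = Km·v/(Vmax − v).
[S] = 0.13 × 1.7 / (2.3 − 1.7) = 0.2210/0.6000 = 0.368 µM.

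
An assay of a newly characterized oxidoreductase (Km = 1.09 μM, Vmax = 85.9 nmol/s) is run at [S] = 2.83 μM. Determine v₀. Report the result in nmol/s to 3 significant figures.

[S]/(Km+[S]) = 2.83/3.920 = 0.7219, the fractional saturation.
v = 0.7219 × Vmax = 0.7219 × 85.9 = 62.0 nmol/s.

62.0 nmol/s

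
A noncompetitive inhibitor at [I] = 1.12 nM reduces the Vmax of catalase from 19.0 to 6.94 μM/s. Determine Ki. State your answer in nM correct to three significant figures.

0.645 nM

Noncompetitive: Vmax,app = Vmax/α with α = 1 + [I]/Ki.
α = Vmax/Vmax,app = 19.0/6.94 = 2.738.
Ki = [I]/(α − 1) = 1.12/1.738 = 0.645 nM.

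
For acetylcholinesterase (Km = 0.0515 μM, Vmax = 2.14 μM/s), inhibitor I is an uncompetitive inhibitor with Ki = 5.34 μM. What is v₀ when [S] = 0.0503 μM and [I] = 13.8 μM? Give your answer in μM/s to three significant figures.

α = 1 + [I]/Ki = 1 + 13.8/5.34 = 3.584.
For an uncompetitive inhibitor, both parameters are divided by α, giving Vmax/α and Km/α: Km,app = 0.0144 μM, Vmax,app = 0.597 μM/s.
v = Vmax,app·[S]/(Km,app + [S]) = 0.597 × 0.0503/(0.0144 + 0.0503) = 0.464 μM/s.

0.464 μM/s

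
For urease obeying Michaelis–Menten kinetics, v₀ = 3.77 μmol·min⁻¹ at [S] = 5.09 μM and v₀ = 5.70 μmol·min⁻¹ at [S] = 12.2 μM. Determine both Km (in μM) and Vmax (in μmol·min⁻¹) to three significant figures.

Km = 7.06 μM; Vmax = 9.00 μmol·min⁻¹

In reciprocal form, 1/v = (Km/Vmax)·(1/[S]) + 1/Vmax. The two points give (1/[S], 1/v) = (0.1965, 0.2653) and (0.08197, 0.1754).
Slope = (0.2653 − 0.1754)/(0.1965 − 0.08197) = 0.7844; intercept = 0.2653 − 0.7844×0.1965 = 0.1111.
Vmax = 1/intercept = 9.00 μmol·min⁻¹; Km = slope × Vmax = 0.7844 × 9.00 = 7.06 μM.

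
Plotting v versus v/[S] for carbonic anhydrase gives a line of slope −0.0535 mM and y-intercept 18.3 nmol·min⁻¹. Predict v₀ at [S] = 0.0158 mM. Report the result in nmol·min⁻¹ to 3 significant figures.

In the Eadie–Hofstee form v = Vmax − Km·(v/[S]), the slope is −Km and the intercept is Vmax, so Km = 0.0535 mM and Vmax = 18.3 nmol·min⁻¹.
v = 18.3 × 0.0158/(0.0535 + 0.0158) = 4.17 nmol·min⁻¹.

4.17 nmol·min⁻¹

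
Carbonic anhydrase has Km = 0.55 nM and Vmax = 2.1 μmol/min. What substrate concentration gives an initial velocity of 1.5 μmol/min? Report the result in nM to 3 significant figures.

Rearranging v = Vmax[S]/(Km+[S]) gives [S] = Km·v/(Vmax − v).
[S] = 0.55 × 1.5 / (2.1 − 1.5) = 0.8250/0.6000 = 1.38 nM.

1.38 nM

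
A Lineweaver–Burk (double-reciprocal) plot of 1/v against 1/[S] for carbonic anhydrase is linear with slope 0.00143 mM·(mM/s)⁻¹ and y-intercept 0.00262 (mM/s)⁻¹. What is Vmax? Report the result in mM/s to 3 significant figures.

The y-intercept of a Lineweaver–Burk plot equals 1/Vmax, so Vmax = 1/0.00262 = 382 mM/s.

382 mM/s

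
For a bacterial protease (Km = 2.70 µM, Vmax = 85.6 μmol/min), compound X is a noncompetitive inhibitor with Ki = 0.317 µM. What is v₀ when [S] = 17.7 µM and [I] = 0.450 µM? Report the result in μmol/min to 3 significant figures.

30.7 μmol/min

α = 1 + [I]/Ki = 1 + 0.450/0.317 = 2.420.
For a noncompetitive inhibitor, Vmax is reduced to Vmax/α while Km is unchanged: Km,app = 2.70 µM, Vmax,app = 35.4 μmol/min.
v = Vmax,app·[S]/(Km,app + [S]) = 35.4 × 17.7/(2.70 + 17.7) = 30.7 μmol/min.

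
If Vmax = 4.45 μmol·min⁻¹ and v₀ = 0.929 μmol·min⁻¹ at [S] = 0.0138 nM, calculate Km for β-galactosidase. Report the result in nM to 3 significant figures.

v/Vmax = 0.929/4.45 = 0.2088 = [S]/(Km+[S]).
So Km + [S] = [S]/0.2088 = 0.06610 nM, giving Km = 0.06610 − 0.0138 = 0.0523 nM.

0.0523 nM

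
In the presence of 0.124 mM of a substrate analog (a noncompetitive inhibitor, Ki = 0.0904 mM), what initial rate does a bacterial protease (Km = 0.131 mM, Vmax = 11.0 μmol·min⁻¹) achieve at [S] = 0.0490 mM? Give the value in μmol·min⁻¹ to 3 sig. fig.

With α = 1 + [I]/Ki = 1 + 0.124/0.0904 = 2.372, the noncompetitive rate law is v = (Vmax/α)·[S] / (Km + [S]).
v = (11.0/2.372)×0.0490 / (0.131 + 0.0490) = 0.2273/0.1800 = 1.26 μmol·min⁻¹.

1.26 μmol·min⁻¹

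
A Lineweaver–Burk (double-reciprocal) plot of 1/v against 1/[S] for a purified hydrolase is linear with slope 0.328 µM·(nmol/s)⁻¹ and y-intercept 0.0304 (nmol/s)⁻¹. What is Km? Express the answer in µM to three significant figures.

10.8 µM

y-intercept = 1/Vmax ⇒ Vmax = 32.9 nmol/s; slope = Km/Vmax ⇒ Km = slope × Vmax.
Km = 0.328 × 32.9 = 10.8 µM.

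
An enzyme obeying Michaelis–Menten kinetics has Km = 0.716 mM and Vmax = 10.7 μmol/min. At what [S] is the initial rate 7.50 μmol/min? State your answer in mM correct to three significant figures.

Rearranging v = Vmax[S]/(Km+[S]) gives [S] = Km·v/(Vmax − v).
[S] = 0.716 × 7.50 / (10.7 − 7.50) = 5.370/3.200 = 1.68 mM.

1.68 mM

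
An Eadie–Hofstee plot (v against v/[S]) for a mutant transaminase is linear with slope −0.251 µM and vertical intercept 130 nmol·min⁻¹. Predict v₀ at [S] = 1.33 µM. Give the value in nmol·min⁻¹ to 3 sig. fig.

109 nmol·min⁻¹

In the Eadie–Hofstee form v = Vmax − Km·(v/[S]), the slope is −Km and the intercept is Vmax, so Km = 0.251 µM and Vmax = 130 nmol·min⁻¹.
v = 130 × 1.33/(0.251 + 1.33) = 109 nmol·min⁻¹.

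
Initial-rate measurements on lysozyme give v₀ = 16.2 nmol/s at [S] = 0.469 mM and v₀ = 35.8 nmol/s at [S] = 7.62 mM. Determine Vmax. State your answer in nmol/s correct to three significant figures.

In reciprocal form, 1/v = (Km/Vmax)·(1/[S]) + 1/Vmax. The two points give (1/[S], 1/v) = (2.132, 0.06173) and (0.1312, 0.02793).
Slope = (0.06173 − 0.02793)/(2.132 − 0.1312) = 0.01689; intercept = 0.06173 − 0.01689×2.132 = 0.02572.
Vmax = 1/intercept = 38.9 nmol/s; Km = slope × Vmax = 0.01689 × 38.9 = 0.657 mM.

38.9 nmol/s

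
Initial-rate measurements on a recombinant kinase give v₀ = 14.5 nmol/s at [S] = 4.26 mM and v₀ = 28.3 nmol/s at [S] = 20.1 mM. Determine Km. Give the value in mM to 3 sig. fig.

In reciprocal form, 1/v = (Km/Vmax)·(1/[S]) + 1/Vmax. The two points give (1/[S], 1/v) = (0.2347, 0.06897) and (0.04975, 0.03534).
Slope = (0.06897 − 0.03534)/(0.2347 − 0.04975) = 0.1818; intercept = 0.06897 − 0.1818×0.2347 = 0.02629.
Vmax = 1/intercept = 38.0 nmol/s; Km = slope × Vmax = 0.1818 × 38.0 = 6.91 mM.

6.91 mM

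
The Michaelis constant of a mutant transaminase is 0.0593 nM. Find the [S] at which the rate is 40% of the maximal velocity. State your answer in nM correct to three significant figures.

0.0395 nM

v/Vmax = [S]/(Km+[S]) = 0.4, so [S] = Km·0.4/(1 − 0.4) = 0.0593 × 0.6667.
[S] = 0.0395 nM.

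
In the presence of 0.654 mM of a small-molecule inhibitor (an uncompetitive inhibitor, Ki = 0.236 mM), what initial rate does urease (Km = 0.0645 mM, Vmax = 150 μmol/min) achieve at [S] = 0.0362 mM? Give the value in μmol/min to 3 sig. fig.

α = 1 + [I]/Ki = 1 + 0.654/0.236 = 3.771.
For an uncompetitive inhibitor, both parameters are divided by α, giving Vmax/α and Km/α: Km,app = 0.0171 mM, Vmax,app = 39.8 μmol/min.
v = Vmax,app·[S]/(Km,app + [S]) = 39.8 × 0.0362/(0.0171 + 0.0362) = 27.0 μmol/min.

27.0 μmol/min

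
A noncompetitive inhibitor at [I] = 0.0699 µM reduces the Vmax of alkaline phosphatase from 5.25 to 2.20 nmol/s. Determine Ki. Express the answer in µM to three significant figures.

0.0504 µM

Noncompetitive: Vmax,app = Vmax/α with α = 1 + [I]/Ki.
α = Vmax/Vmax,app = 5.25/2.20 = 2.386.
Ki = [I]/(α − 1) = 0.0699/1.386 = 0.0504 µM.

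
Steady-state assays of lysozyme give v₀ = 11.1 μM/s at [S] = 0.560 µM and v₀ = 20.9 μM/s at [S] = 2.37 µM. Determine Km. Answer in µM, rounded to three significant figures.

From v = Vmax[S]/(Km+[S]), each point gives Vmax = v(Km+[S])/[S].
Equating: 11.1(Km+0.560)/0.560 = 20.9(Km+2.37)/2.37.
19.82·Km + 11.1 = 8.819·Km + 20.9, so (19.82 − 8.819)·Km = 20.9 − 11.1.
Km = 9.800/11.00 = 0.891 µM; then Vmax = 11.1(0.891+0.560)/0.560 = 28.8 μM/s.

0.891 µM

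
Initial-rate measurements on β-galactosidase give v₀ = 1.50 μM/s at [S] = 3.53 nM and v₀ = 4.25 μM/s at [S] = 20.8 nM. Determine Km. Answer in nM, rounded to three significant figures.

From v = Vmax[S]/(Km+[S]), each point gives Vmax = v(Km+[S])/[S].
Equating: 1.50(Km+3.53)/3.53 = 4.25(Km+20.8)/20.8.
0.4249·Km + 1.50 = 0.2043·Km + 4.25, so (0.4249 − 0.2043)·Km = 4.25 − 1.50.
Km = 2.750/0.2206 = 12.5 nM; then Vmax = 1.50(12.5+3.53)/3.53 = 6.80 μM/s.

12.5 nM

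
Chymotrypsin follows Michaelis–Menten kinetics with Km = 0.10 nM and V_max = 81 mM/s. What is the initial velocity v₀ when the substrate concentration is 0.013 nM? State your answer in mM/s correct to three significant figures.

v = Vmax·[S]/(Km + [S]) = 81 × 0.013 / (0.10 + 0.013)
  = 1.053 / 0.1130 = 9.32 mM/s.

9.32 mM/s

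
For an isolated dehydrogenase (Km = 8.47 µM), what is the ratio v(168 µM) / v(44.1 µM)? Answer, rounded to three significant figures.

1.13

The fractional saturations are [S]/(Km+[S]) = 44.1/52.57 = 0.8389 and 168/176.5 = 0.9520.
v₂/v₁ is just their ratio: 0.9520/0.8389 = 1.13.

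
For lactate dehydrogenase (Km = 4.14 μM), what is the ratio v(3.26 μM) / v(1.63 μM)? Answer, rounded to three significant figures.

1.56

The fractional saturations are [S]/(Km+[S]) = 1.63/5.770 = 0.2825 and 3.26/7.400 = 0.4405.
v₂/v₁ is just their ratio: 0.4405/0.2825 = 1.56.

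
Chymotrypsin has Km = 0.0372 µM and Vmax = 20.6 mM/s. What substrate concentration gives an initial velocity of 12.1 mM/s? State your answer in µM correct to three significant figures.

Rearranging v = Vmax[S]/(Km+[S]) gives [S] = Km·v/(Vmax − v).
[S] = 0.0372 × 12.1 / (20.6 − 12.1) = 0.4501/8.500 = 0.0530 µM.

0.0530 µM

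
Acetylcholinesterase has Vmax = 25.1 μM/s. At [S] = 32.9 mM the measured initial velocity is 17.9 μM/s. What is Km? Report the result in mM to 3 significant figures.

v/Vmax = 17.9/25.1 = 0.7131 = [S]/(Km+[S]).
So Km + [S] = [S]/0.7131 = 46.13 mM, giving Km = 46.13 − 32.9 = 13.2 mM.

13.2 mM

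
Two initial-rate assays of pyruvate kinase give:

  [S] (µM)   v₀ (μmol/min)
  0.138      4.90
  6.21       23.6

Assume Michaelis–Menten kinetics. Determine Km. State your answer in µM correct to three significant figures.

In reciprocal form, 1/v = (Km/Vmax)·(1/[S]) + 1/Vmax. The two points give (1/[S], 1/v) = (7.246, 0.2041) and (0.1610, 0.04237).
Slope = (0.2041 − 0.04237)/(7.246 − 0.1610) = 0.02282; intercept = 0.2041 − 0.02282×7.246 = 0.03870.
Vmax = 1/intercept = 25.8 μmol/min; Km = slope × Vmax = 0.02282 × 25.8 = 0.590 µM.

0.590 µM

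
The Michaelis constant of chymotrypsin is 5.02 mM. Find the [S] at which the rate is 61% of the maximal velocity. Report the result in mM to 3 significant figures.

7.85 mM

v/Vmax = [S]/(Km+[S]) = 0.61, so [S] = Km·0.61/(1 − 0.61) = 5.02 × 1.564.
[S] = 7.85 mM.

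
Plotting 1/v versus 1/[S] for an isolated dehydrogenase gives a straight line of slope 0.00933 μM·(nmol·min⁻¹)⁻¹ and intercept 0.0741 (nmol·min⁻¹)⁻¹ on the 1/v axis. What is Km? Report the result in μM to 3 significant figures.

y-intercept = 1/Vmax ⇒ Vmax = 13.5 nmol·min⁻¹; slope = Km/Vmax ⇒ Km = slope × Vmax.
Km = 0.00933 × 13.5 = 0.126 μM.

0.126 μM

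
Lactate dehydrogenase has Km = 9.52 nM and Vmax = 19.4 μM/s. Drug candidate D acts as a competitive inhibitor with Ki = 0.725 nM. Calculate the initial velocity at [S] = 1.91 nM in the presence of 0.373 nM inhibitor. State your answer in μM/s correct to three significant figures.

2.27 μM/s

With α = 1 + [I]/Ki = 1 + 0.373/0.725 = 1.514, the competitive rate law is v = Vmax[S] / (αKm + [S]).
v = 19.4×1.91 / (1.514×9.52 + 1.91) = 37.05/16.33 = 2.27 μM/s.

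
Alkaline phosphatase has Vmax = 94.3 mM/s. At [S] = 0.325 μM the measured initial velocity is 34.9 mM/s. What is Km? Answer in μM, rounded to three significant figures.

v/Vmax = 34.9/94.3 = 0.3701 = [S]/(Km+[S]).
So Km + [S] = [S]/0.3701 = 0.8782 μM, giving Km = 0.8782 − 0.325 = 0.553 μM.

0.553 μM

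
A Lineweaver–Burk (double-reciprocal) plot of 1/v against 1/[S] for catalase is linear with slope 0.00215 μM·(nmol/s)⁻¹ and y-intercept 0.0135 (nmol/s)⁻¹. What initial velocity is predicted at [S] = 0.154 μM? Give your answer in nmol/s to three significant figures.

36.4 nmol/s

The y-intercept is 1/Vmax, so Vmax = 1/0.0135 = 74.1 nmol/s.
The slope is Km/Vmax, so Km = 0.00215 × 74.1 = 0.159 μM.
Then v = 74.1 × 0.154/(0.159 + 0.154) = 36.4 nmol/s.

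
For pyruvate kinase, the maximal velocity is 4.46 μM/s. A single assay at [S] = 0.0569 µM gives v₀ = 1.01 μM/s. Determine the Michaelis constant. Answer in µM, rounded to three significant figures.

0.194 µM

v/Vmax = 1.01/4.46 = 0.2265 = [S]/(Km+[S]).
So Km + [S] = [S]/0.2265 = 0.2513 µM, giving Km = 0.2513 − 0.0569 = 0.194 µM.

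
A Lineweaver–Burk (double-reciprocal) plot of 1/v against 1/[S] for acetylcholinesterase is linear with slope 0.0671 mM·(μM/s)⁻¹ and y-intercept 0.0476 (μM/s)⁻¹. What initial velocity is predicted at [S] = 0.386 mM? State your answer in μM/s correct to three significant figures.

The y-intercept is 1/Vmax, so Vmax = 1/0.0476 = 21.0 μM/s.
The slope is Km/Vmax, so Km = 0.0671 × 21.0 = 1.41 mM.
Then v = 21.0 × 0.386/(1.41 + 0.386) = 4.52 μM/s.

4.52 μM/s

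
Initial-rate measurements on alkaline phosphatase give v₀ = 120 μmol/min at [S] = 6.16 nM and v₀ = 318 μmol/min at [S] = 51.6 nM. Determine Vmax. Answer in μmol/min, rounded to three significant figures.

410 μmol/min

In reciprocal form, 1/v = (Km/Vmax)·(1/[S]) + 1/Vmax. The two points give (1/[S], 1/v) = (0.1623, 0.008333) and (0.01938, 0.003145).
Slope = (0.008333 − 0.003145)/(0.1623 − 0.01938) = 0.03630; intercept = 0.008333 − 0.03630×0.1623 = 0.002441.
Vmax = 1/intercept = 410 μmol/min; Km = slope × Vmax = 0.03630 × 410 = 14.9 nM.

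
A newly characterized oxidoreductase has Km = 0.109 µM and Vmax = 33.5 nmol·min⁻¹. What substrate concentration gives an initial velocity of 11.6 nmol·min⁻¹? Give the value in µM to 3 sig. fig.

Rearranging v = Vmax[S]/(Km+[S]) gives [S] = Km·v/(Vmax − v).
[S] = 0.109 × 11.6 / (33.5 − 11.6) = 1.264/21.90 = 0.0577 µM.

0.0577 µM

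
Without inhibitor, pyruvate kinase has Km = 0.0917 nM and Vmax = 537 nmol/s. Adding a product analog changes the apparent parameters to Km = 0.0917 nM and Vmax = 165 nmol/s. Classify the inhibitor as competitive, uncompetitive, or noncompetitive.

noncompetitive

Vmax decreases (537 → 165 nmol/s) while Km is unchanged — pure noncompetitive inhibition.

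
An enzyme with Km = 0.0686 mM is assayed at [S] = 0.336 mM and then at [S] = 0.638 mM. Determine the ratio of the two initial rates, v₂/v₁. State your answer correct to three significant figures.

The fractional saturations are [S]/(Km+[S]) = 0.336/0.4046 = 0.8304 and 0.638/0.7066 = 0.9029.
v₂/v₁ is just their ratio: 0.9029/0.8304 = 1.09.

1.09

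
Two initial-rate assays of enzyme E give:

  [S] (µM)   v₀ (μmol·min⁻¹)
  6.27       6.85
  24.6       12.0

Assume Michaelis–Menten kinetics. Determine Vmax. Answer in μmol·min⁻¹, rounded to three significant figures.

From v = Vmax[S]/(Km+[S]), each point gives Vmax = v(Km+[S])/[S].
Equating: 6.85(Km+6.27)/6.27 = 12.0(Km+24.6)/24.6.
1.093·Km + 6.85 = 0.4878·Km + 12.0, so (1.093 − 0.4878)·Km = 12.0 − 6.85.
Km = 5.150/0.6047 = 8.52 µM; then Vmax = 6.85(8.52+6.27)/6.27 = 16.2 μmol·min⁻¹.

16.2 μmol·min⁻¹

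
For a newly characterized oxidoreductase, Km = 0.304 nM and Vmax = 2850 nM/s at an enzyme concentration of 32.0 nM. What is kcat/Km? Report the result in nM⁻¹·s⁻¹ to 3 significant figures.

293 nM⁻¹·s⁻¹

kcat = Vmax/[E]total = 2850/32.0 = 89.1 s⁻¹.
kcat/Km = 89.1/0.304 = 293 nM⁻¹·s⁻¹.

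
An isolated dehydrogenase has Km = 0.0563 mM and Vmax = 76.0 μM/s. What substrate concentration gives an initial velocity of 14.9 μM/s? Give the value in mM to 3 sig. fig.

The required fractional saturation is v/Vmax = 14.9/76.0 = 0.1961.
Then [S]/(Km+[S]) = 0.1961 ⇒ [S] = 0.0563 × 0.1961/(1 − 0.1961) = 0.0137 mM.

0.0137 mM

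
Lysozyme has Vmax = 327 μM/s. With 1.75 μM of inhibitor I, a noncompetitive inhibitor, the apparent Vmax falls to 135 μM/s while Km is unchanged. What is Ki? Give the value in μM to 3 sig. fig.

Noncompetitive: Vmax,app = Vmax/α with α = 1 + [I]/Ki.
α = Vmax/Vmax,app = 327/135 = 2.422.
Ki = [I]/(α − 1) = 1.75/1.422 = 1.23 μM.

1.23 μM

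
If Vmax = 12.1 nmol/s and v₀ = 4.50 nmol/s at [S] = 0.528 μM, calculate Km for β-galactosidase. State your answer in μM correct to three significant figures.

0.892 μM

From v = Vmax[S]/(Km+[S]), Km = [S](Vmax − v)/v.
Km = 0.528 × (12.1 − 4.50) / 4.50 = 4.013/4.50 = 0.892 μM.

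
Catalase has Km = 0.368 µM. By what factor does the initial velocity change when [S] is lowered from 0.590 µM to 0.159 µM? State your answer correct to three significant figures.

The fractional saturations are [S]/(Km+[S]) = 0.590/0.9580 = 0.6159 and 0.159/0.5270 = 0.3017.
v₂/v₁ is just their ratio: 0.3017/0.6159 = 0.490.

0.490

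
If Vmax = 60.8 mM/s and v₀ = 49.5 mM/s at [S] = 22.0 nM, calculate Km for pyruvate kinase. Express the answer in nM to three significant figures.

From v = Vmax[S]/(Km+[S]), Km = [S](Vmax − v)/v.
Km = 22.0 × (60.8 − 49.5) / 49.5 = 248.6/49.5 = 5.02 nM.

5.02 nM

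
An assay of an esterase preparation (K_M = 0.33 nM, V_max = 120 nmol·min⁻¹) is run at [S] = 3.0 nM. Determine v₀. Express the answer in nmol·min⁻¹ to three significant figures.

v = Vmax·[S]/(Km + [S]) = 120 × 3.0 / (0.33 + 3.0)
  = 360.0 / 3.330 = 108 nmol·min⁻¹.

108 nmol·min⁻¹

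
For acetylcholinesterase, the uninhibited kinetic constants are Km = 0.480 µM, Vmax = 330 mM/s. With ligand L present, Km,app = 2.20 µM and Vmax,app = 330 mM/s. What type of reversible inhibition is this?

Km increases (0.480 → 2.20 µM) while Vmax is unchanged — the hallmark of competitive inhibition.

competitive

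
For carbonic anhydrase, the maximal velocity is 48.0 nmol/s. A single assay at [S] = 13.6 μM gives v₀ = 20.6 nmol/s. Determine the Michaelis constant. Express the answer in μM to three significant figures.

18.1 μM

v/Vmax = 20.6/48.0 = 0.4292 = [S]/(Km+[S]).
So Km + [S] = [S]/0.4292 = 31.69 μM, giving Km = 31.69 − 13.6 = 18.1 μM.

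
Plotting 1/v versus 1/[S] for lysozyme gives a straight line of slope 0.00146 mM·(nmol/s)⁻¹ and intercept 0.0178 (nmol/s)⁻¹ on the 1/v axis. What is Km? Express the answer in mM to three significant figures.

y-intercept = 1/Vmax ⇒ Vmax = 56.2 nmol/s; slope = Km/Vmax ⇒ Km = slope × Vmax.
Km = 0.00146 × 56.2 = 0.0820 mM.

0.0820 mM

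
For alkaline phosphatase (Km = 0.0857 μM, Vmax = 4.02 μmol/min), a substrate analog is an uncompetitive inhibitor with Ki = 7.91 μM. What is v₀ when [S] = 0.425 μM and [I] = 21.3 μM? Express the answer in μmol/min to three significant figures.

1.03 μmol/min

α = 1 + [I]/Ki = 1 + 21.3/7.91 = 3.693.
For an uncompetitive inhibitor, both parameters are divided by α, giving Vmax/α and Km/α: Km,app = 0.0232 μM, Vmax,app = 1.09 μmol/min.
v = Vmax,app·[S]/(Km,app + [S]) = 1.09 × 0.425/(0.0232 + 0.425) = 1.03 μmol/min.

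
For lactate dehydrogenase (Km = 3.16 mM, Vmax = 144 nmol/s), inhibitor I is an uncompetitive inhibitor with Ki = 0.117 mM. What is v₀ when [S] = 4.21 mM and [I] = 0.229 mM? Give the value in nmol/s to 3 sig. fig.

α = 1 + [I]/Ki = 1 + 0.229/0.117 = 2.957.
For an uncompetitive inhibitor, both parameters are divided by α, giving Vmax/α and Km/α: Km,app = 1.07 mM, Vmax,app = 48.7 nmol/s.
v = Vmax,app·[S]/(Km,app + [S]) = 48.7 × 4.21/(1.07 + 4.21) = 38.8 nmol/s.

38.8 nmol/s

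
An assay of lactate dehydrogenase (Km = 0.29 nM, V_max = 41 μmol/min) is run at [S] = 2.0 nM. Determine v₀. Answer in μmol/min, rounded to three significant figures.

v = Vmax·[S]/(Km + [S]) = 41 × 2.0 / (0.29 + 2.0)
  = 82.00 / 2.290 = 35.8 μmol/min.

35.8 μmol/min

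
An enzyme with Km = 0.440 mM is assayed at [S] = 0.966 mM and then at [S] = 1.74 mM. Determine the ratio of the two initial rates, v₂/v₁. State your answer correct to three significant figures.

1.16

Since Vmax cancels, v₂/v₁ = [S]₂(Km+[S]₁) / [S]₁(Km+[S]₂).
= 1.74×(0.440+0.966) / (0.966×(0.440+1.74)) = 2.446/2.106 = 1.16.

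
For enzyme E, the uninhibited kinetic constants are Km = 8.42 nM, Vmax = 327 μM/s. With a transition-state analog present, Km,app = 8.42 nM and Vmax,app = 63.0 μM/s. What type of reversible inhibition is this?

Vmax decreases (327 → 63.0 μM/s) while Km is unchanged — pure noncompetitive inhibition.

noncompetitive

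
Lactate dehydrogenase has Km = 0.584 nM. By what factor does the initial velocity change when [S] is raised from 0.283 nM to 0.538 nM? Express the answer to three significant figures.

Since Vmax cancels, v₂/v₁ = [S]₂(Km+[S]₁) / [S]₁(Km+[S]₂).
= 0.538×(0.584+0.283) / (0.283×(0.584+0.538)) = 0.4664/0.3175 = 1.47.

1.47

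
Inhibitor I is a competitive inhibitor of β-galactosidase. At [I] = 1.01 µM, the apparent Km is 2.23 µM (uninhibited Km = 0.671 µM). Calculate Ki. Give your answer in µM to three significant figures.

0.435 µM

Competitive: Km,app = α·Km with α = 1 + [I]/Ki.
α = Km,app/Km = 2.23/0.671 = 3.323.
Ki = [I]/(α − 1) = 1.01/2.323 = 0.435 µM.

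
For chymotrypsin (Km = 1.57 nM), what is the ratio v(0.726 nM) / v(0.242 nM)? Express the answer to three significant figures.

2.37

Since Vmax cancels, v₂/v₁ = [S]₂(Km+[S]₁) / [S]₁(Km+[S]₂).
= 0.726×(1.57+0.242) / (0.242×(1.57+0.726)) = 1.316/0.5556 = 2.37.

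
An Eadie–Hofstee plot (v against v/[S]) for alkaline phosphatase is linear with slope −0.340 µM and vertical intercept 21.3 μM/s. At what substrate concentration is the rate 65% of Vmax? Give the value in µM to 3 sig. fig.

0.631 µM

The Eadie–Hofstee slope gives Km = 0.340 µM (slope = −Km).
v/Vmax = [S]/(Km+[S]) = 0.65 ⇒ [S] = Km·0.65/(1−0.65) = 0.340 × 1.857 = 0.631 µM.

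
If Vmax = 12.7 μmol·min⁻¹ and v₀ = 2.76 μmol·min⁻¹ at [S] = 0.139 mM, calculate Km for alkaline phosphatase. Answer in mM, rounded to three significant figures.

v/Vmax = 2.76/12.7 = 0.2173 = [S]/(Km+[S]).
So Km + [S] = [S]/0.2173 = 0.6396 mM, giving Km = 0.6396 − 0.139 = 0.501 mM.

0.501 mM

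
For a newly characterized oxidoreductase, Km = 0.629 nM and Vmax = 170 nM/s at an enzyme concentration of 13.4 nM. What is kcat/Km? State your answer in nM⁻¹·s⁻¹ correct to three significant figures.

kcat = Vmax/[E]total = 170/13.4 = 12.7 s⁻¹.
kcat/Km = 12.7/0.629 = 20.2 nM⁻¹·s⁻¹.

20.2 nM⁻¹·s⁻¹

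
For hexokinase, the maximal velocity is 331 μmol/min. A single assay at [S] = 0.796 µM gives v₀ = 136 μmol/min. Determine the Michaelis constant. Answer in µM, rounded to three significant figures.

v/Vmax = 136/331 = 0.4109 = [S]/(Km+[S]).
So Km + [S] = [S]/0.4109 = 1.937 µM, giving Km = 1.937 − 0.796 = 1.14 µM.

1.14 µM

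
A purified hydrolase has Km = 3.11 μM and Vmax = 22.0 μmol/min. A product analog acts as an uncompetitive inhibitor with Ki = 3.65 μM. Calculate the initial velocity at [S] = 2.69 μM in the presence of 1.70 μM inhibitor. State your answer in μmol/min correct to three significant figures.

8.39 μmol/min

α = 1 + [I]/Ki = 1 + 1.70/3.65 = 1.466.
For an uncompetitive inhibitor, both parameters are divided by α, giving Vmax/α and Km/α: Km,app = 2.12 μM, Vmax,app = 15.0 μmol/min.
v = Vmax,app·[S]/(Km,app + [S]) = 15.0 × 2.69/(2.12 + 2.69) = 8.39 μmol/min.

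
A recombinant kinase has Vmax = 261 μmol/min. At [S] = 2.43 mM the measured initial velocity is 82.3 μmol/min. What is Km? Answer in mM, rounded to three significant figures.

5.28 mM

v/Vmax = 82.3/261 = 0.3153 = [S]/(Km+[S]).
So Km + [S] = [S]/0.3153 = 7.706 mM, giving Km = 7.706 − 2.43 = 5.28 mM.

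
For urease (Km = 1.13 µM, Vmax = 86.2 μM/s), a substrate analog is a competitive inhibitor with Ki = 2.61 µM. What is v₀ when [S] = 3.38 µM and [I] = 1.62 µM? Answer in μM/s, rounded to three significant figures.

55.9 μM/s

With α = 1 + [I]/Ki = 1 + 1.62/2.61 = 1.621, the competitive rate law is v = Vmax[S] / (αKm + [S]).
v = 86.2×3.38 / (1.621×1.13 + 3.38) = 291.4/5.211 = 55.9 μM/s.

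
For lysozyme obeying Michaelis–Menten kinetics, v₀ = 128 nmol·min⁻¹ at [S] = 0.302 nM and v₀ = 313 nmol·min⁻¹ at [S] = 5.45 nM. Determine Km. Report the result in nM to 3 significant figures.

0.505 nM

In reciprocal form, 1/v = (Km/Vmax)·(1/[S]) + 1/Vmax. The two points give (1/[S], 1/v) = (3.311, 0.007812) and (0.1835, 0.003195).
Slope = (0.007812 − 0.003195)/(3.311 − 0.1835) = 0.001476; intercept = 0.007812 − 0.001476×3.311 = 0.002924.
Vmax = 1/intercept = 342 nmol·min⁻¹; Km = slope × Vmax = 0.001476 × 342 = 0.505 nM.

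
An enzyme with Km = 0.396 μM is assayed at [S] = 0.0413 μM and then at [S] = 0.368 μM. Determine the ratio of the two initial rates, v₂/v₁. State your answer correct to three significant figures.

5.10

The fractional saturations are [S]/(Km+[S]) = 0.0413/0.4373 = 0.09444 and 0.368/0.7640 = 0.4817.
v₂/v₁ is just their ratio: 0.4817/0.09444 = 5.10.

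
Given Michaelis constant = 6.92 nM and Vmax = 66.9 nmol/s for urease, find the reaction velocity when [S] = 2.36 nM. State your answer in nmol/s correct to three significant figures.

17.0 nmol/s

v = Vmax·[S]/(Km + [S]) = 66.9 × 2.36 / (6.92 + 2.36)
  = 157.9 / 9.280 = 17.0 nmol/s.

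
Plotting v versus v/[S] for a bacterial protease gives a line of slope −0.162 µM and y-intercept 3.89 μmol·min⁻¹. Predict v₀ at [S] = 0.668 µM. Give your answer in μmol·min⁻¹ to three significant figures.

3.13 μmol·min⁻¹

In the Eadie–Hofstee form v = Vmax − Km·(v/[S]), the slope is −Km and the intercept is Vmax, so Km = 0.162 µM and Vmax = 3.89 μmol·min⁻¹.
v = 3.89 × 0.668/(0.162 + 0.668) = 3.13 μmol·min⁻¹.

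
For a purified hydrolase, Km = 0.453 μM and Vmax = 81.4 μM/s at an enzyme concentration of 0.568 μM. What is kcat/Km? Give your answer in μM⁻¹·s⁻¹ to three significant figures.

kcat = Vmax/[E]total = 81.4/0.568 = 143 s⁻¹.
kcat/Km = 143/0.453 = 316 μM⁻¹·s⁻¹.

316 μM⁻¹·s⁻¹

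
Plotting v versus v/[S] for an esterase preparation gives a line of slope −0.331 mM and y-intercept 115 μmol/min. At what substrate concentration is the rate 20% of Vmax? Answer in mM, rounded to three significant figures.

The Eadie–Hofstee slope gives Km = 0.331 mM (slope = −Km).
v/Vmax = [S]/(Km+[S]) = 0.2 ⇒ [S] = Km·0.2/(1−0.2) = 0.331 × 0.2500 = 0.0828 mM.

0.0828 mM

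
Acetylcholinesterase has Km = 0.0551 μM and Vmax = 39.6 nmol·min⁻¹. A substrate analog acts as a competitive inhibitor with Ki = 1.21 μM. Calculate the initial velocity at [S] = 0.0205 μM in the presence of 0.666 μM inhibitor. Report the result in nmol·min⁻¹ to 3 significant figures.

7.66 nmol·min⁻¹

With α = 1 + [I]/Ki = 1 + 0.666/1.21 = 1.550, the competitive rate law is v = Vmax[S] / (αKm + [S]).
v = 39.6×0.0205 / (1.550×0.0551 + 0.0205) = 0.8118/0.1059 = 7.66 nmol·min⁻¹.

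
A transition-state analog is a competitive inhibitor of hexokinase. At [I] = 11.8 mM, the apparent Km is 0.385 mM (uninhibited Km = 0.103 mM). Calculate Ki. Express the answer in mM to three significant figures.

4.31 mM

Competitive: Km,app = α·Km with α = 1 + [I]/Ki.
α = Km,app/Km = 0.385/0.103 = 3.738.
Ki = [I]/(α − 1) = 11.8/2.738 = 4.31 mM.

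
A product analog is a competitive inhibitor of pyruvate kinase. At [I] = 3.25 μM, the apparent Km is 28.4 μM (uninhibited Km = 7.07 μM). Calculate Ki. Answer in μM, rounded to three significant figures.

1.08 μM

Competitive: Km,app = α·Km with α = 1 + [I]/Ki.
α = Km,app/Km = 28.4/7.07 = 4.017.
Ki = [I]/(α − 1) = 3.25/3.017 = 1.08 μM.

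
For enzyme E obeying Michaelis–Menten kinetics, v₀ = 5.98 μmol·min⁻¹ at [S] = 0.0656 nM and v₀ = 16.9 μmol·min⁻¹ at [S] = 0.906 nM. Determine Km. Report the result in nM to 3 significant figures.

0.151 nM

In reciprocal form, 1/v = (Km/Vmax)·(1/[S]) + 1/Vmax. The two points give (1/[S], 1/v) = (15.24, 0.1672) and (1.104, 0.05917).
Slope = (0.1672 − 0.05917)/(15.24 − 1.104) = 0.007642; intercept = 0.1672 − 0.007642×15.24 = 0.05074.
Vmax = 1/intercept = 19.7 μmol·min⁻¹; Km = slope × Vmax = 0.007642 × 19.7 = 0.151 nM.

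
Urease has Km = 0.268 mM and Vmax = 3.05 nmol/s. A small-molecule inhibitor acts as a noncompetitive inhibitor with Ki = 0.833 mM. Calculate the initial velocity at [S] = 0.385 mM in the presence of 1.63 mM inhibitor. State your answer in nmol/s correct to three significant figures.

0.608 nmol/s

With α = 1 + [I]/Ki = 1 + 1.63/0.833 = 2.957, the noncompetitive rate law is v = (Vmax/α)·[S] / (Km + [S]).
v = (3.05/2.957)×0.385 / (0.268 + 0.385) = 0.3971/0.6530 = 0.608 nmol/s.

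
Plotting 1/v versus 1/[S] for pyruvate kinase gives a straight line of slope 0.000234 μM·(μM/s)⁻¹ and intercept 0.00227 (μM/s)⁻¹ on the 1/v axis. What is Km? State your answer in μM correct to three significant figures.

0.103 μM

y-intercept = 1/Vmax ⇒ Vmax = 441 μM/s; slope = Km/Vmax ⇒ Km = slope × Vmax.
Km = 0.000234 × 441 = 0.103 μM.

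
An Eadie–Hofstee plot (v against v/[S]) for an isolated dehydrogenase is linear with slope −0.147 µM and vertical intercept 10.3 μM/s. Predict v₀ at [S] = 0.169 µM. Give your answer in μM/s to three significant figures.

In the Eadie–Hofstee form v = Vmax − Km·(v/[S]), the slope is −Km and the intercept is Vmax, so Km = 0.147 µM and Vmax = 10.3 μM/s.
v = 10.3 × 0.169/(0.147 + 0.169) = 5.51 μM/s.

5.51 μM/s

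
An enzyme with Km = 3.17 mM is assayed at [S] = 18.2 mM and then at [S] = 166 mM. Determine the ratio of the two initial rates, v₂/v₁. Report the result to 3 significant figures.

1.15

Since Vmax cancels, v₂/v₁ = [S]₂(Km+[S]₁) / [S]₁(Km+[S]₂).
= 166×(3.17+18.2) / (18.2×(3.17+166)) = 3547/3079 = 1.15.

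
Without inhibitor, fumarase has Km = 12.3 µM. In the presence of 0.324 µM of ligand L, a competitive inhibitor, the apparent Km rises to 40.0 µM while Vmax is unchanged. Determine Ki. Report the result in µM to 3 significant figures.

0.144 µM

Competitive: Km,app = α·Km with α = 1 + [I]/Ki.
α = Km,app/Km = 40.0/12.3 = 3.252.
Since α = 1 + [I]/Ki, [I]/Ki = 3.252 − 1 = 2.252 and Ki = 0.324/2.252 = 0.144 µM.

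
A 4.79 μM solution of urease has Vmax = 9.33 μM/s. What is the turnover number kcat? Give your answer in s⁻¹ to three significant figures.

kcat = Vmax/[E]total = 9.33 μM/s / 4.79 μM = 1.95 s⁻¹.

1.95 s⁻¹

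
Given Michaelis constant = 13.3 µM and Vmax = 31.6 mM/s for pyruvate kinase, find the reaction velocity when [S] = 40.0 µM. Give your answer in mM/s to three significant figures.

23.7 mM/s

[S]/(Km+[S]) = 40.0/53.30 = 0.7505, the fractional saturation.
v = 0.7505 × Vmax = 0.7505 × 31.6 = 23.7 mM/s.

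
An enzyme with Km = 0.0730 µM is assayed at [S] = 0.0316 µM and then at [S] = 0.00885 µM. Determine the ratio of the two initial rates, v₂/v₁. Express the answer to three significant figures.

Since Vmax cancels, v₂/v₁ = [S]₂(Km+[S]₁) / [S]₁(Km+[S]₂).
= 0.00885×(0.0730+0.0316) / (0.0316×(0.0730+0.00885)) = 0.0009257/0.002586 = 0.358.

0.358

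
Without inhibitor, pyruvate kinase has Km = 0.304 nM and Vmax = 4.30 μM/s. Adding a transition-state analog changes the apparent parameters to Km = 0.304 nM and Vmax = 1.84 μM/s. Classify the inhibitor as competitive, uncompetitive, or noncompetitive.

noncompetitive

Vmax decreases (4.30 → 1.84 μM/s) while Km is unchanged — pure noncompetitive inhibition.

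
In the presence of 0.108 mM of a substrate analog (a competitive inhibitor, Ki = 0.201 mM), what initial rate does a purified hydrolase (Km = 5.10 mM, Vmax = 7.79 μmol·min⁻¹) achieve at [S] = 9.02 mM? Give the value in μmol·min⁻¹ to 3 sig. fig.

α = 1 + [I]/Ki = 1 + 0.108/0.201 = 1.537.
For a competitive inhibitor, Vmax is unchanged and the apparent Km becomes α·Km: Km,app = 7.84 mM, Vmax,app = 7.79 μmol·min⁻¹.
v = Vmax,app·[S]/(Km,app + [S]) = 7.79 × 9.02/(7.84 + 9.02) = 4.17 μmol·min⁻¹.

4.17 μmol·min⁻¹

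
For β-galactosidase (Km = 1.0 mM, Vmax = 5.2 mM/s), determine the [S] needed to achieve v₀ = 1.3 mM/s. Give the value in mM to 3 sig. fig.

Rearranging v = Vmax[S]/(Km+[S]) gives [S] = Km·v/(Vmax − v).
[S] = 1.0 × 1.3 / (5.2 − 1.3) = 1.300/3.900 = 0.333 mM.

0.333 mM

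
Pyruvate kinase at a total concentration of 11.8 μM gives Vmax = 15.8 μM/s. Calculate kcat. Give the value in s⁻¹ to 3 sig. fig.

1.34 s⁻¹

kcat = Vmax/[E]total = 15.8 μM/s / 11.8 μM = 1.34 s⁻¹.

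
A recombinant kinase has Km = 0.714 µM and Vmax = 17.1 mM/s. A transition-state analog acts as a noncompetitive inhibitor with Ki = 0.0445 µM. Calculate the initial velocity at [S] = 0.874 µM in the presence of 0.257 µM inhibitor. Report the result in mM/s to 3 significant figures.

1.39 mM/s

α = 1 + [I]/Ki = 1 + 0.257/0.0445 = 6.775.
For a noncompetitive inhibitor, Vmax is reduced to Vmax/α while Km is unchanged: Km,app = 0.714 µM, Vmax,app = 2.52 mM/s.
v = Vmax,app·[S]/(Km,app + [S]) = 2.52 × 0.874/(0.714 + 0.874) = 1.39 mM/s.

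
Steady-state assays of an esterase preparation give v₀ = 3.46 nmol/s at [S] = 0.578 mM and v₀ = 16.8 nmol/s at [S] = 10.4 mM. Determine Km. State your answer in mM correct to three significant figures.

3.05 mM

In reciprocal form, 1/v = (Km/Vmax)·(1/[S]) + 1/Vmax. The two points give (1/[S], 1/v) = (1.730, 0.2890) and (0.09615, 0.05952).
Slope = (0.2890 − 0.05952)/(1.730 − 0.09615) = 0.1405; intercept = 0.2890 − 0.1405×1.730 = 0.04602.
Vmax = 1/intercept = 21.7 nmol/s; Km = slope × Vmax = 0.1405 × 21.7 = 3.05 mM.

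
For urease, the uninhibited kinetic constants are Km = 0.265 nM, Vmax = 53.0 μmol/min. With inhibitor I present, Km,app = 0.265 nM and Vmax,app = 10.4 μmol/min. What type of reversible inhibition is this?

noncompetitive

Vmax decreases (53.0 → 10.4 μmol/min) while Km is unchanged — pure noncompetitive inhibition.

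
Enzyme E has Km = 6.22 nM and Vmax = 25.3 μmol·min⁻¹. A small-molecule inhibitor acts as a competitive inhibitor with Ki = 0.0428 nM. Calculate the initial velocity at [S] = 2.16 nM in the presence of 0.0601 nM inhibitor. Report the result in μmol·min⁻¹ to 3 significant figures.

3.19 μmol·min⁻¹

With α = 1 + [I]/Ki = 1 + 0.0601/0.0428 = 2.404, the competitive rate law is v = Vmax[S] / (αKm + [S]).
v = 25.3×2.16 / (2.404×6.22 + 2.16) = 54.65/17.11 = 3.19 μmol·min⁻¹.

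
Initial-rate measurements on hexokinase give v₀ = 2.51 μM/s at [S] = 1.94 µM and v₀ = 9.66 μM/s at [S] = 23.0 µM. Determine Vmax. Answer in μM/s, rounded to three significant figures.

13.1 μM/s

From v = Vmax[S]/(Km+[S]), each point gives Vmax = v(Km+[S])/[S].
Equating: 2.51(Km+1.94)/1.94 = 9.66(Km+23.0)/23.0.
1.294·Km + 2.51 = 0.4200·Km + 9.66, so (1.294 − 0.4200)·Km = 9.66 − 2.51.
Km = 7.150/0.8738 = 8.18 µM; then Vmax = 2.51(8.18+1.94)/1.94 = 13.1 μM/s.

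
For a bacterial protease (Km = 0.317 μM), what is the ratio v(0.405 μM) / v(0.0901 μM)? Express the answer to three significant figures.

2.53

Since Vmax cancels, v₂/v₁ = [S]₂(Km+[S]₁) / [S]₁(Km+[S]₂).
= 0.405×(0.317+0.0901) / (0.0901×(0.317+0.405)) = 0.1649/0.06505 = 2.53.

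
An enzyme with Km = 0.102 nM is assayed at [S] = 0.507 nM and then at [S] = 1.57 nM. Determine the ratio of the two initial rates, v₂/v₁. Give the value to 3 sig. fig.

1.13

Since Vmax cancels, v₂/v₁ = [S]₂(Km+[S]₁) / [S]₁(Km+[S]₂).
= 1.57×(0.102+0.507) / (0.507×(0.102+1.57)) = 0.9561/0.8477 = 1.13.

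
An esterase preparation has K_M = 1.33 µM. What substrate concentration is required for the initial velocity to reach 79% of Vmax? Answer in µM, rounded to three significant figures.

v/Vmax = [S]/(Km+[S]) = 0.79, so [S] = Km·0.79/(1 − 0.79) = 1.33 × 3.762.
[S] = 5.00 µM.

5.00 µM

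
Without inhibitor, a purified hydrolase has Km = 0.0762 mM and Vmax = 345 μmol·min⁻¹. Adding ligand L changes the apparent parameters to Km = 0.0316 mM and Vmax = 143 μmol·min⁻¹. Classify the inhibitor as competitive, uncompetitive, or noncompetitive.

Both Km and Vmax decrease by the same factor (~2.41-fold) — characteristic of uncompetitive inhibition.

uncompetitive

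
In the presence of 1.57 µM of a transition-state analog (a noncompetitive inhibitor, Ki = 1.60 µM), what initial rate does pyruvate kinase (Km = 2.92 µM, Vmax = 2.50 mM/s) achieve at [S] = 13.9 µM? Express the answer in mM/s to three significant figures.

1.04 mM/s

With α = 1 + [I]/Ki = 1 + 1.57/1.60 = 1.981, the noncompetitive rate law is v = (Vmax/α)·[S] / (Km + [S]).
v = (2.50/1.981)×13.9 / (2.92 + 13.9) = 17.54/16.82 = 1.04 mM/s.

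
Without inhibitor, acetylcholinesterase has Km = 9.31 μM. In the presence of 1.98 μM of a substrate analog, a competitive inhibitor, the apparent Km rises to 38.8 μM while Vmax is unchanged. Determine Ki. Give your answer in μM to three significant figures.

Competitive: Km,app = α·Km with α = 1 + [I]/Ki.
α = Km,app/Km = 38.8/9.31 = 4.168.
Ki = [I]/(α − 1) = 1.98/3.168 = 0.625 μM.

0.625 μM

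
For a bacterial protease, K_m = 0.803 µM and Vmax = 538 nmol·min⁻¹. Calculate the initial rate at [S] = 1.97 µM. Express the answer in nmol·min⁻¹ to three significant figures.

382 nmol·min⁻¹

v = Vmax·[S]/(Km + [S]) = 538 × 1.97 / (0.803 + 1.97)
  = 1060 / 2.773 = 382 nmol·min⁻¹.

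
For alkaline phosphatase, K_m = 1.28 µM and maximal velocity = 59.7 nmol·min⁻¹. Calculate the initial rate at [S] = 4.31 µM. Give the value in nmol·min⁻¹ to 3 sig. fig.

46.0 nmol·min⁻¹

[S]/(Km+[S]) = 4.31/5.590 = 0.7710, the fractional saturation.
v = 0.7710 × Vmax = 0.7710 × 59.7 = 46.0 nmol·min⁻¹.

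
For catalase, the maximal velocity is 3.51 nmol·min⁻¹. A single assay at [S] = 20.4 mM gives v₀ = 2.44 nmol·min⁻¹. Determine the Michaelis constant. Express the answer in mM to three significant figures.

8.95 mM

v/Vmax = 2.44/3.51 = 0.6952 = [S]/(Km+[S]).
So Km + [S] = [S]/0.6952 = 29.35 mM, giving Km = 29.35 − 20.4 = 8.95 mM.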